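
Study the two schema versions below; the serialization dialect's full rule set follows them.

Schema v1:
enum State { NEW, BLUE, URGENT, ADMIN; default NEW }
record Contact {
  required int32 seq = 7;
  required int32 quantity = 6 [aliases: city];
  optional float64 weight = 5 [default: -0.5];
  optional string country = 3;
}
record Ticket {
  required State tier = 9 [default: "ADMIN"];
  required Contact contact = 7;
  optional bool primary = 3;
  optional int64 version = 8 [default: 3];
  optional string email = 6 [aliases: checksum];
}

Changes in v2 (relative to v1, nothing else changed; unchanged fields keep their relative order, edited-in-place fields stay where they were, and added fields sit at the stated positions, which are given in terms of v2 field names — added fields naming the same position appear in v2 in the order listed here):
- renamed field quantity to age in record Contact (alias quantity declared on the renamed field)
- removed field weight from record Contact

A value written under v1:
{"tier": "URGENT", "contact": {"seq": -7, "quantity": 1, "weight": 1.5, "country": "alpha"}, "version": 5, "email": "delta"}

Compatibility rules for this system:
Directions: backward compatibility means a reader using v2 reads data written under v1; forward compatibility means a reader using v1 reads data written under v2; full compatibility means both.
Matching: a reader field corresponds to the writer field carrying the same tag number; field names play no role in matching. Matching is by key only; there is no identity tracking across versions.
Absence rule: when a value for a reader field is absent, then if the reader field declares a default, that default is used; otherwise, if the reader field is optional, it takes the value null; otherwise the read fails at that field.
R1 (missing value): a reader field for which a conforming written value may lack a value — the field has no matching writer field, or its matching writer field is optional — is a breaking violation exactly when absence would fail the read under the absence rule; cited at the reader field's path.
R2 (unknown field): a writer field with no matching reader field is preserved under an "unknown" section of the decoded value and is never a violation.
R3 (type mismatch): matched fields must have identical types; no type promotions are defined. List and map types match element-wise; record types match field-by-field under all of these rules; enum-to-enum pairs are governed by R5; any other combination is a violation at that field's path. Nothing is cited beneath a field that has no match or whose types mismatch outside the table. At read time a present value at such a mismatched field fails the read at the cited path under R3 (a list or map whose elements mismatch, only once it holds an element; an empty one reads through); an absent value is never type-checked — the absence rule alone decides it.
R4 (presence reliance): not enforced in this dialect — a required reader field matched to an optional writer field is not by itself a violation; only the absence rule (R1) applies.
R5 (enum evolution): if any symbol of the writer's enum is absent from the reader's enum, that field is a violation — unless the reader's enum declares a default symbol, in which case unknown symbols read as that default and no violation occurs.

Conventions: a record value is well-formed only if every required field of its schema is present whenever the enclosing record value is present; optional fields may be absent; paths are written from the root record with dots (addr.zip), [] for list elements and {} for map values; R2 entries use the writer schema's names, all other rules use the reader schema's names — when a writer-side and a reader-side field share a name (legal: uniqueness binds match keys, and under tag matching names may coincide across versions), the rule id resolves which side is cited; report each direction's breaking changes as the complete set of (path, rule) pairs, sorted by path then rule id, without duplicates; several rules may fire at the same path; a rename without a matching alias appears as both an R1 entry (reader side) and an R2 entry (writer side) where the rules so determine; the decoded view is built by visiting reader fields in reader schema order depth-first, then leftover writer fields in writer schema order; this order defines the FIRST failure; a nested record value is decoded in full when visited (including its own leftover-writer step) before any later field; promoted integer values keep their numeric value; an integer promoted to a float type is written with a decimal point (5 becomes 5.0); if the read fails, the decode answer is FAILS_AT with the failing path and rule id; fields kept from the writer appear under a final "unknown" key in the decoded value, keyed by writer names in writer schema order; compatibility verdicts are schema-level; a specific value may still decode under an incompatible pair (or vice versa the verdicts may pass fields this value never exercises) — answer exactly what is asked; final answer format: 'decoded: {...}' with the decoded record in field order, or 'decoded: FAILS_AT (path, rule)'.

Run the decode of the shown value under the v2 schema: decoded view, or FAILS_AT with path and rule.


decoded: {"tier": "URGENT", "contact": {"seq": -7, "age": 1, "country": "alpha", "unknown": {"weight": 1.5}}, "primary": null, "version": 5, "email": "delta"}

each type pair in Ticket: writer, then reader
decode (reader v2):
  tier := "URGENT"
  contact.seq := -7
  contact.age := 1 (from writer quantity)
  contact.country := "alpha"
  writer contact.weight: kept under "unknown"
  primary := null (not supplied -> null)
  version := 5
  email := "delta"
  => decoded: {"tier": "URGENT", "contact": {"seq": -7, "age": 1, "country": "alpha", "unknown": {"weight": 1.5}}, "primary": null, "version": 5, "email": "delta"}


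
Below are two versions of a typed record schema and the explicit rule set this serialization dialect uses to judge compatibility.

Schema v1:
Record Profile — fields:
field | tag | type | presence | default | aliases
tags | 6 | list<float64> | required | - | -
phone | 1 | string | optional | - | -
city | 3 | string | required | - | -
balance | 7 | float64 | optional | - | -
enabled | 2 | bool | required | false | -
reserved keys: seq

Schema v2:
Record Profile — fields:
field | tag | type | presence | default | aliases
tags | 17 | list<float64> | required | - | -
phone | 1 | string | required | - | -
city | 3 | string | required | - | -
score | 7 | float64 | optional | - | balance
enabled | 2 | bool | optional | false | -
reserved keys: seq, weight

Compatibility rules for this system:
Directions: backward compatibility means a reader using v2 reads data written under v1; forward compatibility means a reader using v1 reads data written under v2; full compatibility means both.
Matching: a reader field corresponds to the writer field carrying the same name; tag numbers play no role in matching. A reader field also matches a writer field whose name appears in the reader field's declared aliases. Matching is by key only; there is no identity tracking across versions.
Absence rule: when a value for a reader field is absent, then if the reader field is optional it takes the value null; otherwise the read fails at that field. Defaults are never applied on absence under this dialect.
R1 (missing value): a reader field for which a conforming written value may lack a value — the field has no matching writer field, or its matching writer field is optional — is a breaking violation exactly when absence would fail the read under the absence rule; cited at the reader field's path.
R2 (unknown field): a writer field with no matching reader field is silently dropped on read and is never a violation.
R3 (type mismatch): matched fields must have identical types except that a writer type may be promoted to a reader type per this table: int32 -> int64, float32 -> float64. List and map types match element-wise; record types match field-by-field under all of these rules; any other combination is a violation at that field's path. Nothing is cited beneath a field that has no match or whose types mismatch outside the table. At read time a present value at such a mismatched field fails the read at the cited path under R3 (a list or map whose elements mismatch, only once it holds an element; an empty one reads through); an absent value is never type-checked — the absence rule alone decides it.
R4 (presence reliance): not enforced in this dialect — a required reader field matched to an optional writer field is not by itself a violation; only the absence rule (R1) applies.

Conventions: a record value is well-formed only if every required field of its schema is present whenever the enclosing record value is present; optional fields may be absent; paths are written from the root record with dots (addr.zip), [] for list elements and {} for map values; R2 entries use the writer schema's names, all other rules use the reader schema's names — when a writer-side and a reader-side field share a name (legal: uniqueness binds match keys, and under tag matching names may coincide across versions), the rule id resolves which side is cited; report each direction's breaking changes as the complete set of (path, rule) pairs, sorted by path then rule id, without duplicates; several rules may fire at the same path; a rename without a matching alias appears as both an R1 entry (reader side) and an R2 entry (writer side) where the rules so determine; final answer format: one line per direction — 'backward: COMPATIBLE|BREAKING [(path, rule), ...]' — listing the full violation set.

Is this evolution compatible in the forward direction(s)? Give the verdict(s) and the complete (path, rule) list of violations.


each type pair in Profile: writer, then reader
forward pass over Profile, reader schema v1, writer schema v2:
  writer required, list<float64> -> list<float64>: reader tags maps from writer tags
  writer required, string -> string: reader phone maps from writer phone
  writer required, string -> string: reader city maps from writer city
  balance has no writer counterpart
  writer optional, bool -> bool: reader enabled maps from writer enabled
  leftover writer field: score
  violation R1 at enabled
  => 1 violation(s): forward is BREAKING for Profile
the rest of the Profile diff is inert for this question:
  renamed field balance to score in record Profile (alias balance declared on the renamed field) -> no rule fires on it in Profile's dialect; the asked verdict holds
  field phone in record Profile: optional changed to required -> fires only in the backward direction of Profile, which is not asked here
  field tags in record Profile: tag 6 changed to 17 -> no rule fires on it in Profile's dialect; the asked verdict holds

forward: BREAKING [(enabled, R1)]


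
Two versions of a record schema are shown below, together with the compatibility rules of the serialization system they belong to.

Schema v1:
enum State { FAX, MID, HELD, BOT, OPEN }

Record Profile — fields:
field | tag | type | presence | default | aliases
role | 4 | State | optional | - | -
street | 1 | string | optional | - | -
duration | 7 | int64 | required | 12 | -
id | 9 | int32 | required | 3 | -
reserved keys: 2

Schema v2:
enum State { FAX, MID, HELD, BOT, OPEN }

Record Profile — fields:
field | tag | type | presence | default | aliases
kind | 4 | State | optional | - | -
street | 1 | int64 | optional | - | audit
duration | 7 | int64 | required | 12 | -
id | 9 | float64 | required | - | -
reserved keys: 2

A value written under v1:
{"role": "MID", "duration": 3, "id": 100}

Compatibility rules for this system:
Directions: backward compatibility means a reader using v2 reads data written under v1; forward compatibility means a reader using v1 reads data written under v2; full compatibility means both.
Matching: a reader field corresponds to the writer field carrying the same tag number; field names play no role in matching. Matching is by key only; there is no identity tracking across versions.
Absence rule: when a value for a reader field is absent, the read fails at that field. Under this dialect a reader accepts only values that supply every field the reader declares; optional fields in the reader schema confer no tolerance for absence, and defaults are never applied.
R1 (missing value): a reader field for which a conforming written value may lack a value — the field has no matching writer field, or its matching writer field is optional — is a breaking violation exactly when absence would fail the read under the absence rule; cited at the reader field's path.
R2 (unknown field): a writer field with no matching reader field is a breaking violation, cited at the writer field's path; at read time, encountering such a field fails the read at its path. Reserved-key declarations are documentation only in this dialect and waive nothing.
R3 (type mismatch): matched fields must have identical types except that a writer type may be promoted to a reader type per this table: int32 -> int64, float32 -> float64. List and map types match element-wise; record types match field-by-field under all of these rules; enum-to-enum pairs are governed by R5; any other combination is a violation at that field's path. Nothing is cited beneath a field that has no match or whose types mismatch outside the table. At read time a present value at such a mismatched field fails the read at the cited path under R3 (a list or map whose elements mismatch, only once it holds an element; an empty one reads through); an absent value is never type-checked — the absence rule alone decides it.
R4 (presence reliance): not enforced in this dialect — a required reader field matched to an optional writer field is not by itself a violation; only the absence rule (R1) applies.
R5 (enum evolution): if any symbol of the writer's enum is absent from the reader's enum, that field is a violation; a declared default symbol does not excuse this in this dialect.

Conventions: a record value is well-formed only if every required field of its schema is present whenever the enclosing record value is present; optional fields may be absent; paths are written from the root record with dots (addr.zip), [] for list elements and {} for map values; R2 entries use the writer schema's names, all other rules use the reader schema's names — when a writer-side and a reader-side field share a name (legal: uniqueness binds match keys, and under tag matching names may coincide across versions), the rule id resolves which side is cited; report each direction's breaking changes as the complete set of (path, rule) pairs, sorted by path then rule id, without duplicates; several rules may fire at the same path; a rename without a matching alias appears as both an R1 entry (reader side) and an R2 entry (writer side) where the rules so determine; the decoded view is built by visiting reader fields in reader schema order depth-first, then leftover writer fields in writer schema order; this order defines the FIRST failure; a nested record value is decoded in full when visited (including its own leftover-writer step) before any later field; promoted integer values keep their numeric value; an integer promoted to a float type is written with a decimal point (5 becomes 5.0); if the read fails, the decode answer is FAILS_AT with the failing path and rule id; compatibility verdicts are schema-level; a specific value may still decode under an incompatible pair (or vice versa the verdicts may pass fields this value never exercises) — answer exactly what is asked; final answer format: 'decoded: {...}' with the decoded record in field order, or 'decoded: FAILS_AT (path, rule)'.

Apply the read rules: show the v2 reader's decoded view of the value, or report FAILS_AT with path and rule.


each type pair in Profile: writer, then reader
migrating the Profile value to v2:
  kind := "MID" (from writer role)
  read fails at street under R1 (no fill)
  => FAILS_AT (street, R1)
the other Profile changes do not affect what is asked:
  renamed field role to kind in record Profile -> matters for Profile compatibility verdicts, not for this value's decode
  field id in record Profile: type int32 changed to float64 (its default is dropped) -> matters for Profile compatibility verdicts, not for this value's decode

decoded: FAILS_AT (street, R1)


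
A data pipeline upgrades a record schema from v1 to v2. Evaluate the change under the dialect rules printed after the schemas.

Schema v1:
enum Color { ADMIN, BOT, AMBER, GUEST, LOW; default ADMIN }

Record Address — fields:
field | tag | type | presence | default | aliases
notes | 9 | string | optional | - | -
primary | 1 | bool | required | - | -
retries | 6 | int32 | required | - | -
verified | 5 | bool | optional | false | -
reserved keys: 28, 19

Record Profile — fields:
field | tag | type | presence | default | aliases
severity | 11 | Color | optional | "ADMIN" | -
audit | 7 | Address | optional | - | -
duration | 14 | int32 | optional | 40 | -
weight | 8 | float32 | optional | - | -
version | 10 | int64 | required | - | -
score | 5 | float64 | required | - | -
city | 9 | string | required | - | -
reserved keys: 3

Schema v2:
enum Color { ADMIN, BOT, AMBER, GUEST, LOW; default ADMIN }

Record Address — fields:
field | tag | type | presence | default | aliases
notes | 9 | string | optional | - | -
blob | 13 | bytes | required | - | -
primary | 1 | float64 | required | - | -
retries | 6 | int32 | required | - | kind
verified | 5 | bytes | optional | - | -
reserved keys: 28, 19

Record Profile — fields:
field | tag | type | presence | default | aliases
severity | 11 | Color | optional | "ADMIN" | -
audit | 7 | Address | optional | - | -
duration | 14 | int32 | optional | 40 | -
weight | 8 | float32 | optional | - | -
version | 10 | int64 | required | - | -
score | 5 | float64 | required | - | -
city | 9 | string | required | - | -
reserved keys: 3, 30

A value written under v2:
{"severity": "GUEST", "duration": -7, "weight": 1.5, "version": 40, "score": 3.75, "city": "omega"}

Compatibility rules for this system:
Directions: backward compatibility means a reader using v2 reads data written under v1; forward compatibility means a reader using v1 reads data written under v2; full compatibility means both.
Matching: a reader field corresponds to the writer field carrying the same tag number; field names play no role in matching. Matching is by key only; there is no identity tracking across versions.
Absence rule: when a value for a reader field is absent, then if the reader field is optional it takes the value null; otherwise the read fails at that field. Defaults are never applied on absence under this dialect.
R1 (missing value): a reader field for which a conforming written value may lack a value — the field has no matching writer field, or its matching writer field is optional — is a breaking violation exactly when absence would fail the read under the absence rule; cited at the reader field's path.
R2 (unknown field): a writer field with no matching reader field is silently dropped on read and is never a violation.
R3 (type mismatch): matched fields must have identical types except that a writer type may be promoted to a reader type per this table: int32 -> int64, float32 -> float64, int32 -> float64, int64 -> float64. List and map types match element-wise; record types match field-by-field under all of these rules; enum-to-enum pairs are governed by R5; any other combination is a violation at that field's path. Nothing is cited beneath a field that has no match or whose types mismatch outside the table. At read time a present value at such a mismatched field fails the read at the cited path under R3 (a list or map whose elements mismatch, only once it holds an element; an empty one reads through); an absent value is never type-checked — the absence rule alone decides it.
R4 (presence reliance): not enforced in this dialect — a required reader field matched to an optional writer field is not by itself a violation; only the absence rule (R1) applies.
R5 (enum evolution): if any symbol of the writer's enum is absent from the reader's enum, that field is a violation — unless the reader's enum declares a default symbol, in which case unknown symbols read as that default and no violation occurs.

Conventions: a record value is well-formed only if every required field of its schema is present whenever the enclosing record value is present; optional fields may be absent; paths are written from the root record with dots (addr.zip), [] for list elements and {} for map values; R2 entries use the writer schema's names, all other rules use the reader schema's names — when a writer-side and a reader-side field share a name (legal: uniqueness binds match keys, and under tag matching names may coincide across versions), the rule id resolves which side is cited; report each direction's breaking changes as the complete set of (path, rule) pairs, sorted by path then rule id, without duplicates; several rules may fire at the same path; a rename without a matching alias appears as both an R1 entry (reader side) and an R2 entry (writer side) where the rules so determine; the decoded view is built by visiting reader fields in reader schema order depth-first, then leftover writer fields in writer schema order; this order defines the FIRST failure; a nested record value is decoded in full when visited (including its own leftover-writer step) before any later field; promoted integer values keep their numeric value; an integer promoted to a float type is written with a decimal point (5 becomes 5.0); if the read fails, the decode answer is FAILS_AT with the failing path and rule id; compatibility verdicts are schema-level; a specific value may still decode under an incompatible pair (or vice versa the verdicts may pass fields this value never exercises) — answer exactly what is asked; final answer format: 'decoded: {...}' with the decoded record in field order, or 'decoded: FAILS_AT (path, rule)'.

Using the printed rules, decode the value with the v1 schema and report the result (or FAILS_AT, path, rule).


decoded: {"severity": "GUEST", "audit": null, "duration": -7, "weight": 1.5, "version": 40, "score": 3.75, "city": "omega"}

arrows below run writer -> reader for Profile
migrating the Profile value to v1:
  severity := "GUEST"
  audit := null (absent, optional -> null)
  duration := -7
  weight := 1.5
  version := 40
  score := 3.75
  city := "omega"
  => decoded: {"severity": "GUEST", "audit": null, "duration": -7, "weight": 1.5, "version": 40, "score": 3.75, "city": "omega"}
the other Profile changes do not affect what is asked:
  field verified in record Address: type bool changed to bytes (its default is dropped) -> changes Profile's schema-level verdicts only — the decode of this value is the same
  field primary in record Address: type bool changed to float64 -> changes Profile's schema-level verdicts only — the decode of this value is the same
  added field blob to record Address: required bytes, tag 13 (in v2 it sits immediately before primary) -> changes Profile's schema-level verdicts only — the decode of this value is the same


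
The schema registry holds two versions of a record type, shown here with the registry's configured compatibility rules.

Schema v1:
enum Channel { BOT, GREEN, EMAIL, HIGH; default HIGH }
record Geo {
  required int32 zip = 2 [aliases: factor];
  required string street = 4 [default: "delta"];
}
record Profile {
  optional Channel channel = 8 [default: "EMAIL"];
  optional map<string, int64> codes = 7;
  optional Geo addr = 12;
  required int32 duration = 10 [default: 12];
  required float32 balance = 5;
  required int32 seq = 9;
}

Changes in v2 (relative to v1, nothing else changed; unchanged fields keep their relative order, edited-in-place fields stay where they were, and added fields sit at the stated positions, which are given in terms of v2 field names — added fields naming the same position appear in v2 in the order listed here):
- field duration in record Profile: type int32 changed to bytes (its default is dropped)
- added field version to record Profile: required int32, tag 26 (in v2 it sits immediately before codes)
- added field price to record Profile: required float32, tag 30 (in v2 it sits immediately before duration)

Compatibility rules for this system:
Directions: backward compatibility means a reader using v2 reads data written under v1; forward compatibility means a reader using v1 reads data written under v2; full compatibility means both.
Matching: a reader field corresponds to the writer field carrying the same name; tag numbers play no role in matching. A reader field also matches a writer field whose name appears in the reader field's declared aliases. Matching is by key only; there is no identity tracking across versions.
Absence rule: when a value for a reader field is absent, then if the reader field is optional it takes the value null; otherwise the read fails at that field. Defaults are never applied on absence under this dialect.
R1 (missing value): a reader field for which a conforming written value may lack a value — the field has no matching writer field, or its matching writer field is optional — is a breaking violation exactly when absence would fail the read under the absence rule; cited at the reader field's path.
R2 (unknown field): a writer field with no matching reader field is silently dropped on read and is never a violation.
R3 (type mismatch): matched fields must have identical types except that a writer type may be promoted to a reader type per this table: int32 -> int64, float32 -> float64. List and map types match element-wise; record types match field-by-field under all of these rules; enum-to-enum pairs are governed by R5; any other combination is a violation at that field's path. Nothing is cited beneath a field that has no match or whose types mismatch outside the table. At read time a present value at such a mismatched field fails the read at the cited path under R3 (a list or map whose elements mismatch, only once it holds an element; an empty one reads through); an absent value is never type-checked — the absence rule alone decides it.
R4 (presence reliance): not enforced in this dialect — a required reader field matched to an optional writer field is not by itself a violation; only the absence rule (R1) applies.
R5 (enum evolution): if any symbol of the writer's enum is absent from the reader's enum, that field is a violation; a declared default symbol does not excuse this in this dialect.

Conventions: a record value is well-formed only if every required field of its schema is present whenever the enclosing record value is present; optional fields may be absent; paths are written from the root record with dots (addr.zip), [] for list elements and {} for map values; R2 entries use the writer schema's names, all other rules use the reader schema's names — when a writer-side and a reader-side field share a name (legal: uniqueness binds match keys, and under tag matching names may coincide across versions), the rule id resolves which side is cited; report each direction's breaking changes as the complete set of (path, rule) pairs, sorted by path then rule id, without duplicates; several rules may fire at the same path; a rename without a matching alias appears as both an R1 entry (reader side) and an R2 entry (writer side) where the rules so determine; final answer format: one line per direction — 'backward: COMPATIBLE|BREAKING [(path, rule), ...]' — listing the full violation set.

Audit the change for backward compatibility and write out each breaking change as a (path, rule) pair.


backward: BREAKING [(duration, R3), (price, R1), (version, R1)]

in Profile below, arrows point writer -> reader
backward for Profile (reader v2, writer v1):
  channel: Channel -> Channel, writer optional; from channel
  no writer field matches reader version
  codes: map<string, int64> -> map<string, int64>, writer optional; from codes
  addr: Geo -> Geo, writer optional; from addr
  no writer field matches reader price
  duration: int32 -> bytes, writer required; from duration
  balance: float32 -> float32, writer required; from balance
  seq: int32 -> int32, writer required; from seq
  addr.zip: int32 -> int32, writer required; from addr.zip
  addr.street: string -> string, writer required; from addr.street
  violation R3 at duration
  violation R1 at price
  violation R1 at version
  => backward: BREAKING (3)


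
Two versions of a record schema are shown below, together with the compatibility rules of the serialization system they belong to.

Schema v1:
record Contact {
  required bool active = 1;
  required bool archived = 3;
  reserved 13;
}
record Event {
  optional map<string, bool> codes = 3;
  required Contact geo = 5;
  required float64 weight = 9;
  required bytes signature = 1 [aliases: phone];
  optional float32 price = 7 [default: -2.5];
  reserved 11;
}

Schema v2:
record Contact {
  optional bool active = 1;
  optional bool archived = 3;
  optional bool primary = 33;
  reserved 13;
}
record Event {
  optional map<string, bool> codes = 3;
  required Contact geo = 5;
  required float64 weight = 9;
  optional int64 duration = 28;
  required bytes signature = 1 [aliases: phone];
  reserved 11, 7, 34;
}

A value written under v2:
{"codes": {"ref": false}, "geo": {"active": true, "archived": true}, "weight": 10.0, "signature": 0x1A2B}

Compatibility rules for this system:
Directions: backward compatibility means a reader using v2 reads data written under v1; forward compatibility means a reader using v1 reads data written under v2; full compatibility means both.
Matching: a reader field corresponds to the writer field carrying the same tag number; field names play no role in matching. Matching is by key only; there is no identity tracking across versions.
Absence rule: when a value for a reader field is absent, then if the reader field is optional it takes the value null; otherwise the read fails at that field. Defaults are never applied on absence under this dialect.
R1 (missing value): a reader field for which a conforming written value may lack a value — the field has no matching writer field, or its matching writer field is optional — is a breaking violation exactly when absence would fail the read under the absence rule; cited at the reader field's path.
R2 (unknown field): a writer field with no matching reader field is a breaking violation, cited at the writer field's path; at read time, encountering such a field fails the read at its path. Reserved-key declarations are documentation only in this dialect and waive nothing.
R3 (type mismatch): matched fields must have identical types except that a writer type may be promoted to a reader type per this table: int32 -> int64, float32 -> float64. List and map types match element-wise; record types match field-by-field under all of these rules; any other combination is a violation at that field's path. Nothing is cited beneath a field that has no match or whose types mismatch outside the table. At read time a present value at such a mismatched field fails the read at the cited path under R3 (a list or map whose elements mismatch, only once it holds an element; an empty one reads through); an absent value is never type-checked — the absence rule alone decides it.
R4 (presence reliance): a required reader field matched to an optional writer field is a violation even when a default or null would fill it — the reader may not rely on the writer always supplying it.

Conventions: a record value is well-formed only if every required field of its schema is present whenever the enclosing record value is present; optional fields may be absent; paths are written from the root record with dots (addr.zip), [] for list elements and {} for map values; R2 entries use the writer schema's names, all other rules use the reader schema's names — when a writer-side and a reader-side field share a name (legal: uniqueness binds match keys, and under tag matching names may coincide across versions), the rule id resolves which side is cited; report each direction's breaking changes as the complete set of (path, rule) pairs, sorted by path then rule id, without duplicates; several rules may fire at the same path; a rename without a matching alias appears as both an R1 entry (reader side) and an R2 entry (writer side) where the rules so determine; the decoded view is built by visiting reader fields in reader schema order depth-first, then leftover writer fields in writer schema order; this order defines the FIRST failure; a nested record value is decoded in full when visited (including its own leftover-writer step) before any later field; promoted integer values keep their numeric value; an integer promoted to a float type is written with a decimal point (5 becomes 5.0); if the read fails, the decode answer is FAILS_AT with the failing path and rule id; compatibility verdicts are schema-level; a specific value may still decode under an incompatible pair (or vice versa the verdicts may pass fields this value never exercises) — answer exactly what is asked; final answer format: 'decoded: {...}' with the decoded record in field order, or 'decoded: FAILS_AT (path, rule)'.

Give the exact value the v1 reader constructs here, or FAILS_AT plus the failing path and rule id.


decoded: {"codes": {"ref": false}, "geo": {"active": true, "archived": true}, "weight": 10.0, "signature": 0x1A2B, "price": null}

in Event below, arrows point writer -> reader
decoding the Event value with the v1 reader:
  codes := {"ref": false}
  geo.active := true
  geo.archived := true
  weight := 10.0
  signature := 0x1A2B
  price := null (absent, optional -> null)
  => decoded: {"codes": {"ref": false}, "geo": {"active": true, "archived": true}, "weight": 10.0, "signature": 0x1A2B, "price": null}
the other Event changes do not affect what is asked:
  field active in record Contact: required changed to optional -> affects the rule determinations only; this particular Event value decodes identically
  field archived in record Contact: required changed to optional -> affects the rule determinations only; this particular Event value decodes identically
  added field primary to record Contact: optional bool, tag 33 (in v2 it sits last) -> affects the rule determinations only; this particular Event value decodes identically
  added field duration to record Event: optional int64, tag 28 (in v2 it sits immediately before signature) -> affects the rule determinations only; this particular Event value decodes identically
  removed field price from record Event (its key 7 joins the reserved list) -> affects the rule determinations only; this particular Event value decodes identically


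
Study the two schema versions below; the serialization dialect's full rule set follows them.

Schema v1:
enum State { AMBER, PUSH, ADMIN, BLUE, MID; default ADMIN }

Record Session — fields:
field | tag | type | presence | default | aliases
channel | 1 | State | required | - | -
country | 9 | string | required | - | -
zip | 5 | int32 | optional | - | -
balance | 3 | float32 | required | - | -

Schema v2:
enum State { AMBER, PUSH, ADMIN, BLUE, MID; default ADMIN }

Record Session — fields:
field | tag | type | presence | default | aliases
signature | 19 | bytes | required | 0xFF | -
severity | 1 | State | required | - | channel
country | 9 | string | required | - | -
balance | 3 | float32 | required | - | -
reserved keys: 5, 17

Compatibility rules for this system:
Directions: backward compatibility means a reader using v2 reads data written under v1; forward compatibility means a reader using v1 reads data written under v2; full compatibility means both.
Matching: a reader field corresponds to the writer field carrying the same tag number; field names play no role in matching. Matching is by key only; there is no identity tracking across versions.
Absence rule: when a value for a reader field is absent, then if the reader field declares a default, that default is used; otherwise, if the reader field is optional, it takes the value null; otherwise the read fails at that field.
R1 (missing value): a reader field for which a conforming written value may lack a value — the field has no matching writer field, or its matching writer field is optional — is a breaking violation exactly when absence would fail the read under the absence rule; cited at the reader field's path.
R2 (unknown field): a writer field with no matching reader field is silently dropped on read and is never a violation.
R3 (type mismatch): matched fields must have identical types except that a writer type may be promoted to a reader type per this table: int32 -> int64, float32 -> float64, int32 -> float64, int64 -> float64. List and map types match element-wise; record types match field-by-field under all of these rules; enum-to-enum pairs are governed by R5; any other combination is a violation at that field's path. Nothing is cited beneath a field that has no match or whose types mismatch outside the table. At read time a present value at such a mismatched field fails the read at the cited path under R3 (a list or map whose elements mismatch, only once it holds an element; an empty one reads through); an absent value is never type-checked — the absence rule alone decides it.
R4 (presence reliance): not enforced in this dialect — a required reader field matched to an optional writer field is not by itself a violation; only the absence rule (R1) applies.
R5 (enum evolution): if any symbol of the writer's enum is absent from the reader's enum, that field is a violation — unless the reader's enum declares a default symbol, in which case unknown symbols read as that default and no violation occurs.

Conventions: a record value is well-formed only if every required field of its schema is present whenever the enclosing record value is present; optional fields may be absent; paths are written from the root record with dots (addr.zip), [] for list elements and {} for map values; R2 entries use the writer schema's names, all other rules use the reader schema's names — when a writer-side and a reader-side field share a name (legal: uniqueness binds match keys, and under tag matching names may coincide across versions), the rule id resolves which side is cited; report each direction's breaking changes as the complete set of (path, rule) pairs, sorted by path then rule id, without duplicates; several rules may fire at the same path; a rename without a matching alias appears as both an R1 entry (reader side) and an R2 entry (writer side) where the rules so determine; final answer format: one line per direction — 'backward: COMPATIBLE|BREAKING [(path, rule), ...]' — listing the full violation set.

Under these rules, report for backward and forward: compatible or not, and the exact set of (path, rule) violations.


arrows below run writer -> reader for Session
checking backward for Session: reader v2 against writer v1:
  signature: no writer-side match
  severity <- channel (State -> State, writer required)
  country <- country (string -> string, writer required)
  balance <- balance (float32 -> float32, writer required)
  leftover writer field: zip
  => no violations; backward on Session: COMPATIBLE
checking forward for Session: reader v1 against writer v2:
  channel <- severity (State -> State, writer required)
  country <- country (string -> string, writer required)
  zip: no writer-side match
  balance <- balance (float32 -> float32, writer required)
  leftover writer field: signature
  => no violations; forward on Session: COMPATIBLE

backward: COMPATIBLE []; forward: COMPATIBLE []


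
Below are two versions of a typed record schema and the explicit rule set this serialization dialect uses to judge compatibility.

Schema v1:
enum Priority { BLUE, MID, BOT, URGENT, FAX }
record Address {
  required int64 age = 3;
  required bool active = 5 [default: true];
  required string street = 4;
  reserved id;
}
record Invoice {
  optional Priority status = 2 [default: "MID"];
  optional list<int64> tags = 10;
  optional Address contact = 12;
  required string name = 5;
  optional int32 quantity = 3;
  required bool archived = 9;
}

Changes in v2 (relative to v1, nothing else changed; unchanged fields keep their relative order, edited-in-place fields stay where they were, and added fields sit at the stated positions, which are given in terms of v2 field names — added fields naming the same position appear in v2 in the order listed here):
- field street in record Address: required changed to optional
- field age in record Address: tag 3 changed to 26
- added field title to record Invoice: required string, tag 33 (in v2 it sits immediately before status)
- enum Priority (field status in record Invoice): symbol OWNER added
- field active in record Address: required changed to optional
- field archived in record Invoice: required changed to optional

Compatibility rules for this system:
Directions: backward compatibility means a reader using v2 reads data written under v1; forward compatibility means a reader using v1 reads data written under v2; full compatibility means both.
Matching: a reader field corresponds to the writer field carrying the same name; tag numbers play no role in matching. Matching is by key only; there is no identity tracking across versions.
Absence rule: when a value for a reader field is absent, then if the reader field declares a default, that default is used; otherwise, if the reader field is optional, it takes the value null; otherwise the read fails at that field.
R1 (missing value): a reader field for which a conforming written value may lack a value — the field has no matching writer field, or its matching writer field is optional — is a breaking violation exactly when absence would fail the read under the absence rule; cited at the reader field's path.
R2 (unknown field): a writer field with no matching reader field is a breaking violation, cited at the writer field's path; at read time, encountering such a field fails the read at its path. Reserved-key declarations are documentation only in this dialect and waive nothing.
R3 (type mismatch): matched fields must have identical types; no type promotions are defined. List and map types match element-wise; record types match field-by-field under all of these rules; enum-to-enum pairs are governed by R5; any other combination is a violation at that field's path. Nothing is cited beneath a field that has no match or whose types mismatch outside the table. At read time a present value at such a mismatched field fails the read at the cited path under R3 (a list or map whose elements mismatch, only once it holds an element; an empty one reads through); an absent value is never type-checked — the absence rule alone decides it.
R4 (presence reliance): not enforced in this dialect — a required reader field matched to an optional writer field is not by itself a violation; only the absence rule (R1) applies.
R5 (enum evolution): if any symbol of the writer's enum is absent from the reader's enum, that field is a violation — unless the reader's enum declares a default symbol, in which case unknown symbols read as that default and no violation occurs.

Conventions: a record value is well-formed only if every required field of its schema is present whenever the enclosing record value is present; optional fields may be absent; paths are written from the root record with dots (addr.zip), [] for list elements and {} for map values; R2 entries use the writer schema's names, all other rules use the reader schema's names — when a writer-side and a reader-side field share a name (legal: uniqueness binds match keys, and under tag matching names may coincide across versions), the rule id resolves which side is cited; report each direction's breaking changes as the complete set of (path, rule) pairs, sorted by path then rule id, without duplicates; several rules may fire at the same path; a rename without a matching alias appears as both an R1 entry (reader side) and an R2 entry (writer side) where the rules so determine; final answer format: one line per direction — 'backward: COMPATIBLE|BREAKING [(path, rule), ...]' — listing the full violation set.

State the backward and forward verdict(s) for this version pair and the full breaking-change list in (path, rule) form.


in Invoice below, arrows point writer -> reader
backward analysis of Invoice with v2 as reader and v1 as writer:
  title: no writer match
  status: Priority -> Priority, writer optional; from status
  tags: list<int64> -> list<int64>, writer optional; from tags
  contact: Address -> Address, writer optional; from contact
  name: string -> string, writer required; from name
  quantity: int32 -> int32, writer optional; from quantity
  archived: bool -> bool, writer required; from archived
  contact.age: int64 -> int64, writer required; from contact.age
  contact.active: bool -> bool, writer required; from contact.active
  contact.street: string -> string, writer required; from contact.street
  violation R1 at title
  backward on Invoice therefore BREAKING (1)
forward analysis of Invoice with v1 as reader and v2 as writer:
  status: Priority -> Priority, writer optional; from status
  tags: list<int64> -> list<int64>, writer optional; from tags
  contact: Address -> Address, writer optional; from contact
  name: string -> string, writer required; from name
  quantity: int32 -> int32, writer optional; from quantity
  archived: bool -> bool, writer optional; from archived
  writer title: unknown to reader
  contact.age: int64 -> int64, writer required; from contact.age
  contact.active: bool -> bool, writer optional; from contact.active
  contact.street: string -> string, writer optional; from contact.street
  violation R1 at archived
  violation R1 at contact.street
  violation R5 at status
  violation R2 at title
  forward on Invoice therefore BREAKING (4)

backward: BREAKING [(title, R1)]; forward: BREAKING [(archived, R1), (contact.street, R1), (status, R5), (title, R2)]
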